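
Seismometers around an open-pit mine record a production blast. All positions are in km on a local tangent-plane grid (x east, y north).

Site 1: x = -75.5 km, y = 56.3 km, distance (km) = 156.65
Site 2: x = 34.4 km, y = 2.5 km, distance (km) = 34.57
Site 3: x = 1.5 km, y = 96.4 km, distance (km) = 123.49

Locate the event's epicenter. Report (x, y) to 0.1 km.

67.3 km east, -8.1 km north

Circle about each station: (x + 75.5)² + (y − 56.3)² = 156.65²; (x − 34.4)² + (y − 2.5)² = 34.57²; (x − 1.5)² + (y − 96.4)² = 123.49².
Subtracting pairs of circle equations eliminates x²+y² and gives linear equations (the radical axes):
219.8 x − 107.6 y = 15663.81
154.0 x + 80.2 y = 9714.71
Solving the 2×2 system: x ≈ 67.3, y ≈ -8.1 km.
Check against Site 1 (with the unrounded x, y): √((x + 75.5)²+(y − 56.3)²) = 156.65 ≈ 156.65 km. ✓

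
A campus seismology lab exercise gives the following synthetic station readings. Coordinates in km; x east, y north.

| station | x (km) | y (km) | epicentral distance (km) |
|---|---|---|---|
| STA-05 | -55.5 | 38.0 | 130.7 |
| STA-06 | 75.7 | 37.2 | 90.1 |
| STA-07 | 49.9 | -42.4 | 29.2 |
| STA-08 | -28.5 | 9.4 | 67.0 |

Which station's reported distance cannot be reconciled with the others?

Solve using three stations at a time. Using STA-06, STA-07, STA-08 (subtract circle equations pairwise → linear system) gives (x, y) ≈ (21.7, -34.9).
Distances from that point to each station vs reported:
  STA-05: calculated 106.2 vs reported 130.7 → residual 24.5 km
  STA-06: calculated 90.1 vs reported 90.1 → residual 0.0 km
  STA-07: calculated 29.2 vs reported 29.2 → residual 0.0 km
  STA-08: calculated 67.0 vs reported 67.0 → residual 0.0 km
STA-06, STA-07, STA-08 are mutually consistent (residuals ≈ 0); STA-05 is off by 24.5 km.

STA-05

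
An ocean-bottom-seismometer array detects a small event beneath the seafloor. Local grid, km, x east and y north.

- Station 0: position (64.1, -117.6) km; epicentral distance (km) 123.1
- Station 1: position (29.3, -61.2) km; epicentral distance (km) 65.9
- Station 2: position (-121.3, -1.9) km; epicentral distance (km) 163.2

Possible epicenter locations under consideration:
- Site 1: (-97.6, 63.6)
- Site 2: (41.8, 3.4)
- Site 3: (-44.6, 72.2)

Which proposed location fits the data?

Site 2

For each candidate, compare |candidate − station| to the reported distance:
Site 1: residuals Station 0 119.8, Station 1 112.1, Station 2 93.5 → max 119.8 km
Site 2: residuals Station 0 0.1, Station 1 0.1, Station 2 0.0 → max 0.1 km
Site 3: residuals Station 0 95.6, Station 1 86.6, Station 2 56.6 → max 95.6 km
Only Site 2 has all residuals ≈ 0.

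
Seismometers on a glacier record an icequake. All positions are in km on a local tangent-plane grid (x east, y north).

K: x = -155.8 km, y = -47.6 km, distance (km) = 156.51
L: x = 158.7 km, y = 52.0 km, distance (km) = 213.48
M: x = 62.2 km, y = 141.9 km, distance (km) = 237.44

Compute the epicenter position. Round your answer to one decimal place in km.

Circle about each station: (x + 155.8)² + (y + 47.6)² = 156.51²; (x − 158.7)² + (y − 52.0)² = 213.48²; (x − 62.2)² + (y − 141.9)² = 237.44².
Subtracting pairs of circle equations eliminates x²+y² and gives linear equations (the radical axes):
629.0 x + 199.2 y = -19728.04
436.0 x + 379.0 y = -34417.32
Solving the 2×2 system: x ≈ -4.1, y ≈ -86.1 km.

(-4.1, -86.1)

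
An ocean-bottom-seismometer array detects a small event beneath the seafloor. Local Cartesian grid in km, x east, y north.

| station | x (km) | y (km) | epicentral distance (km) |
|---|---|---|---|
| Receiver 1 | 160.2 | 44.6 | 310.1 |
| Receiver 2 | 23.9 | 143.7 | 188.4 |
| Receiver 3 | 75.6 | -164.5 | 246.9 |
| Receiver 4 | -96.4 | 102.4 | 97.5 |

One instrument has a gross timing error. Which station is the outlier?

Solve using three stations at a time. Using Receiver 2, Receiver 3, Receiver 4 (subtract circle equations pairwise → linear system) gives (x, y) ≈ (-103.8, 5.2).
Distances from that point to each station vs reported:
  Receiver 1: calculated 266.9 vs reported 310.1 → residual 43.2 km
  Receiver 2: calculated 188.4 vs reported 188.4 → residual 0.0 km
  Receiver 3: calculated 246.9 vs reported 246.9 → residual 0.0 km
  Receiver 4: calculated 97.5 vs reported 97.5 → residual 0.0 km
Receiver 2, Receiver 3, Receiver 4 are mutually consistent (residuals ≈ 0); Receiver 1 is off by 43.2 km.

Receiver 1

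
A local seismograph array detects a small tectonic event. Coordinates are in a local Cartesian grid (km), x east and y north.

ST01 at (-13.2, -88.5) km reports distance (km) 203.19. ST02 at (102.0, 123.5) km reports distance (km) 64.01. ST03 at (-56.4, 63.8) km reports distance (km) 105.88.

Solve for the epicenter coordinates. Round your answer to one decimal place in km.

Circle about each station: (x + 13.2)² + (y + 88.5)² = 203.19²; (x − 102.0)² + (y − 123.5)² = 64.01²; (x + 56.4)² + (y − 63.8)² = 105.88².
Subtracting pairs of circle equations eliminates x²+y² and gives linear equations (the radical axes):
230.4 x + 424.0 y = 54838.66
-86.4 x + 304.6 y = 29320.51
Solving the 2×2 system: x ≈ 40.0, y ≈ 107.6 km.
Check against ST01 (with the unrounded x, y): √((x + 13.2)²+(y + 88.5)²) = 203.19 ≈ 203.19 km. ✓

x ≈ 40.0 km, y ≈ 107.6 km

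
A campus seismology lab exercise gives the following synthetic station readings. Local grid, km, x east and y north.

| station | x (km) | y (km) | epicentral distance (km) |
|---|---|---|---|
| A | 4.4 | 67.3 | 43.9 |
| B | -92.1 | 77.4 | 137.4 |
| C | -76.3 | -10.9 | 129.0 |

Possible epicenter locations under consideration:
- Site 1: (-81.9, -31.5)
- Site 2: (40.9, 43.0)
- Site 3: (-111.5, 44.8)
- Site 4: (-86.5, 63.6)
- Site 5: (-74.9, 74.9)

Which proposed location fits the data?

Site 2

For each candidate, compare |candidate − station| to the reported distance:
Site 1: residuals A 87.3, B 28.0, C 107.7 → max 107.7 km
Site 2: residuals A 0.1, B 0.0, C 0.0 → max 0.1 km
Site 3: residuals A 74.2, B 99.5, C 63.1 → max 99.5 km
Site 4: residuals A 47.1, B 122.5, C 53.8 → max 122.5 km
Site 5: residuals A 35.8, B 120.0, C 43.2 → max 120.0 km
Only Site 2 has all residuals ≈ 0.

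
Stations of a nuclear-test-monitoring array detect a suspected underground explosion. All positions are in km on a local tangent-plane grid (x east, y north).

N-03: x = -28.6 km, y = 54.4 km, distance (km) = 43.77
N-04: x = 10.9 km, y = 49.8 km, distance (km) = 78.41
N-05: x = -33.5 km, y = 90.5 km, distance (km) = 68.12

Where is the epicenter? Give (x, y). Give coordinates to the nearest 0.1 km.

Circle about each station: (x + 28.6)² + (y − 54.4)² = 43.77²; (x − 10.9)² + (y − 49.8)² = 78.41²; (x + 33.5)² + (y − 90.5)² = 68.12².
Subtracting the N-03 equation from the N-04 and N-05 equations removes the quadratic terms:
79.0 x − 9.2 y = -5410.79
-9.8 x + 72.2 y = 2810.66
Solving the 2×2 system: x ≈ -65.0, y ≈ 30.1 km.
Check against N-03 (with the unrounded x, y): √((x + 28.6)²+(y − 54.4)²) = 43.75 ≈ 43.77 km. ✓

x ≈ -65.0 km, y ≈ 30.1 km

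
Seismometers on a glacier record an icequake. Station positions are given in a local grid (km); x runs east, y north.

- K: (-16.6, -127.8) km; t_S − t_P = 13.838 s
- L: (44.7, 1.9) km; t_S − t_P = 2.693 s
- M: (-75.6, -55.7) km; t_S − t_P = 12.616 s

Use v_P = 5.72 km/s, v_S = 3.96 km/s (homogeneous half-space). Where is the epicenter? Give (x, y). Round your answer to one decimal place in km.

(60.6, 32.7)

Distance from S−P lag: d = Δt · v_P v_S / (v_P − v_S) = Δt · (5.72·3.96)/(5.72−3.96) ≈ 12.8700·Δt.
So d_K = 178.10, d_L = 34.66, d_M = 162.37 km.
Circle about each station: (x + 16.6)² + (y + 127.8)² = 178.10²; (x − 44.7)² + (y − 1.9)² = 34.66²; (x + 75.6)² + (y + 55.7)² = 162.37².
Subtracting the K equation from the L and M equations removes the quadratic terms:
122.6 x + 259.4 y = 15911.59
-118.0 x + 144.2 y = -2434.96
Solving the 2×2 system: x ≈ 60.6, y ≈ 32.7 km.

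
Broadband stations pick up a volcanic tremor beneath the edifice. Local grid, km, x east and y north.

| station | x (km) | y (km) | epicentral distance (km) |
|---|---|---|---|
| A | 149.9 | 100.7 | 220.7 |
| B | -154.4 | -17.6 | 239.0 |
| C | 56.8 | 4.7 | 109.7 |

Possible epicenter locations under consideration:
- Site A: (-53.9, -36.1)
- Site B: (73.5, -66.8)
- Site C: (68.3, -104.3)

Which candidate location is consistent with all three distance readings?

Site C

For each candidate, compare |candidate − station| to the reported distance:
Site A: residuals A 24.8, B 136.8, C 8.3 → max 136.8 km
Site B: residuals A 36.6, B 5.8, C 36.3 → max 36.6 km
Site C: residuals A 0.1, B 0.0, C 0.1 → max 0.1 km
Only Site C has all residuals ≈ 0.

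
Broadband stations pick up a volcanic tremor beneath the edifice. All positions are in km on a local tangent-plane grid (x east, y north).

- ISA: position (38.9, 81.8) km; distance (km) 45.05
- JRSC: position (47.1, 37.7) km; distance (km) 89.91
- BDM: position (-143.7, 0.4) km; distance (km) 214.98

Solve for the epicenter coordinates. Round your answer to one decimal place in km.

Circle about each station: (x − 38.9)² + (y − 81.8)² = 45.05²; (x − 47.1)² + (y − 37.7)² = 89.91²; (x + 143.7)² + (y − 0.4)² = 214.98².
Subtracting pairs of circle equations eliminates x²+y² and gives linear equations (the radical axes):
16.4 x − 88.2 y = -10619.06
-365.2 x − 162.8 y = -31741.50
Solving the 2×2 system: x ≈ 30.7, y ≈ 126.1 km.
Check against ISA (with the unrounded x, y): √((x − 38.9)²+(y − 81.8)²) = 45.06 ≈ 45.05 km. ✓

(30.7, 126.1)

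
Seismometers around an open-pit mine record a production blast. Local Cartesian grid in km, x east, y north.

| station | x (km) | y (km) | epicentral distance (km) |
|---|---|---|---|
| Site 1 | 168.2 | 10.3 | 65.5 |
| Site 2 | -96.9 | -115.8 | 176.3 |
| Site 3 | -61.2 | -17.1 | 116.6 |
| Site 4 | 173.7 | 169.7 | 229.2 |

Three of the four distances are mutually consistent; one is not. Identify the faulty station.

Solve using three stations at a time. Using Site 2, Site 3, Site 4 (subtract circle equations pairwise → linear system) gives (x, y) ≈ (55.0, -26.4).
Distances from that point to each station vs reported:
  Site 1: calculated 119.0 vs reported 65.5 → residual 53.5 km
  Site 2: calculated 176.3 vs reported 176.3 → residual 0.0 km
  Site 3: calculated 116.6 vs reported 116.6 → residual 0.0 km
  Site 4: calculated 229.2 vs reported 229.2 → residual 0.0 km
Site 2, Site 3, Site 4 are mutually consistent (residuals ≈ 0); Site 1 is off by 53.5 km.

Site 1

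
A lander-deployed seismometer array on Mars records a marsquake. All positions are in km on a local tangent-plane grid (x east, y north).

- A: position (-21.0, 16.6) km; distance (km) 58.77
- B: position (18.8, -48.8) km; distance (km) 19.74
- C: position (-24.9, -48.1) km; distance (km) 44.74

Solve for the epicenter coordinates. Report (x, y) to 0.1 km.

Circle about each station: (x + 21.0)² + (y − 16.6)² = 58.77²; (x − 18.8)² + (y + 48.8)² = 19.74²; (x + 24.9)² + (y + 48.1)² = 44.74².
Subtracting pairs of circle equations eliminates x²+y² and gives linear equations (the radical axes):
79.6 x − 130.8 y = 5082.57
-7.8 x − 129.4 y = 3669.31
Solving the 2×2 system: x ≈ 15.7, y ≈ -29.3 km.

15.7 km east, -29.3 km north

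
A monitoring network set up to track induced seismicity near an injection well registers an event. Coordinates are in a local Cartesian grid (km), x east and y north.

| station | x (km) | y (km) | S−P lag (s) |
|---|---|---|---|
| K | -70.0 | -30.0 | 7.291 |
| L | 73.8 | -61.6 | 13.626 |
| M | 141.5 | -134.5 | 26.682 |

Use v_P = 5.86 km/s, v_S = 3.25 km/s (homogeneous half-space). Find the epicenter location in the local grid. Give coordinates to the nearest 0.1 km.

x ≈ -17.4 km, y ≈ -22.0 km

Distance from S−P lag: d = Δt · v_P v_S / (v_P − v_S) = Δt · (5.86·3.25)/(5.86−3.25) ≈ 7.2969·Δt.
So d_K = 53.20, d_L = 99.43, d_M = 194.70 km.
Circle about each station: (x + 70.0)² + (y + 30.0)² = 53.20²; (x − 73.8)² + (y + 61.6)² = 99.43²; (x − 141.5)² + (y + 134.5)² = 194.70².
Subtracting the K equation from the L and M equations removes the quadratic terms:
287.6 x − 63.2 y = -3615.08
423.0 x − 209.0 y = -2765.35
Solving the 2×2 system: x ≈ -17.4, y ≈ -22.0 km.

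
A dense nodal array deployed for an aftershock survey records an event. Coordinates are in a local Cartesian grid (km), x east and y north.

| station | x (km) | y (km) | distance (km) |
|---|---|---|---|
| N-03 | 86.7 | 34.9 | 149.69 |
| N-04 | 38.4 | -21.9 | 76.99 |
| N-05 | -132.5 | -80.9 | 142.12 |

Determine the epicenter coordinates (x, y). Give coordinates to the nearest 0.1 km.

(9.1, -93.1)

Circle about each station: (x − 86.7)² + (y − 34.9)² = 149.69²; (x − 38.4)² + (y + 21.9)² = 76.99²; (x + 132.5)² + (y + 80.9)² = 142.12².
Subtracting the N-03 equation from the N-04 and N-05 equations removes the quadratic terms:
-96.6 x − 113.6 y = 9698.91
-438.4 x − 231.6 y = 17575.16
Solving the 2×2 system: x ≈ 9.1, y ≈ -93.1 km.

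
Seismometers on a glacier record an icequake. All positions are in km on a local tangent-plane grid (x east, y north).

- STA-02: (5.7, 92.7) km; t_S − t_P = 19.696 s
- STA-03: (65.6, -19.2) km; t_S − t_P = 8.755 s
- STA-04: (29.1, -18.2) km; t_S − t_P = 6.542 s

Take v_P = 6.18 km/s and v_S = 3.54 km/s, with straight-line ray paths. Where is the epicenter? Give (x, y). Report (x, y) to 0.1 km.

(14.1, -70.3)

Distance from S−P lag: d = Δt · v_P v_S / (v_P − v_S) = Δt · (6.18·3.54)/(6.18−3.54) ≈ 8.2868·Δt.
So d_STA-02 = 163.22, d_STA-03 = 72.55, d_STA-04 = 54.21 km.
Circle about each station: (x − 5.7)² + (y − 92.7)² = 163.22²; (x − 65.6)² + (y + 19.2)² = 72.55²; (x − 29.1)² + (y + 18.2)² = 54.21².
Subtracting pairs of circle equations eliminates x²+y² and gives linear equations (the radical axes):
119.8 x − 223.8 y = 17423.49
46.8 x − 221.8 y = 16254.31
Solving the 2×2 system: x ≈ 14.1, y ≈ -70.3 km.
Check against STA-02 (with the unrounded x, y): √((x − 5.7)²+(y − 92.7)²) = 163.23 ≈ 163.22 km. ✓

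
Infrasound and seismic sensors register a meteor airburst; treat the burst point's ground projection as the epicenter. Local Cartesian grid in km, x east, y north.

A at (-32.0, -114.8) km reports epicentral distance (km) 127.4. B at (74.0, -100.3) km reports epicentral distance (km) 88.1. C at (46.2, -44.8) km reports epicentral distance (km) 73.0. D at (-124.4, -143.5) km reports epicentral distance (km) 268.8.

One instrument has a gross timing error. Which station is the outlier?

Solve using three stations at a time. Using B, C, D (subtract circle equations pairwise → linear system) gives (x, y) ≈ (115.7, -22.8).
Distances from that point to each station vs reported:
  A: calculated 174.1 vs reported 127.4 → residual 46.7 km
  B: calculated 88.1 vs reported 88.1 → residual 0.0 km
  C: calculated 73.0 vs reported 73.0 → residual 0.0 km
  D: calculated 268.8 vs reported 268.8 → residual 0.0 km
B, C, D are mutually consistent (residuals ≈ 0); A is off by 46.7 km.

A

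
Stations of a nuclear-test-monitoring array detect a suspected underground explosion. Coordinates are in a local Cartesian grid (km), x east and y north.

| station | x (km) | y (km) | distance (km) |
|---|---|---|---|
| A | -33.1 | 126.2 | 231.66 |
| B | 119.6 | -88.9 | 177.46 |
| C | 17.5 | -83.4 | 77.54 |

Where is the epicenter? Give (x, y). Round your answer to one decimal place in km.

-57.2 km east, -104.2 km north

Circle about each station: (x + 33.1)² + (y − 126.2)² = 231.66²; (x − 119.6)² + (y + 88.9)² = 177.46²; (x − 17.5)² + (y + 83.4)² = 77.54².
Subtracting pairs of circle equations eliminates x²+y² and gives linear equations (the radical axes):
305.4 x − 430.2 y = 27359.62
101.2 x − 419.2 y = 37893.66
Solving the 2×2 system: x ≈ -57.2, y ≈ -104.2 km.
Check against A (with the unrounded x, y): √((x + 33.1)²+(y − 126.2)²) = 231.66 ≈ 231.66 km. ✓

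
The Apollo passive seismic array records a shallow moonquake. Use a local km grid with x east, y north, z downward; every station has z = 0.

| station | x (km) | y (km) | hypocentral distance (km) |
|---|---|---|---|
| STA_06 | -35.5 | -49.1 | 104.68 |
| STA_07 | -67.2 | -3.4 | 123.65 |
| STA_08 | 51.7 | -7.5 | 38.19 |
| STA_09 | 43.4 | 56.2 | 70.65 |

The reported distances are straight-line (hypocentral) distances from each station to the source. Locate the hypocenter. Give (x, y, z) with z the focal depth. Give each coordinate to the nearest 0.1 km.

Each station gives a sphere (x−x_i)² + (y−y_i)² + z² = d_i² (stations at z=0).
Subtracting the STA_06 sphere from STA_07 and STA_08: z² cancels, leaving linear equations in x and y:
-63.4 x + 91.4 y = -3475.08
174.4 x + 83.2 y = 8557.51
Solving: x ≈ 50.496, y ≈ -2.994 km (keep extra digits for the depth step; rounded: 50.5, -3.0).
Then from the STA_06 sphere: z² = 104.68² − (x + 35.5)² − (y + 49.1)² with x = 50.496, y = -2.994, so z ≈ 37.906 ≈ 37.9 km.

(50.5, -3.0, 37.9)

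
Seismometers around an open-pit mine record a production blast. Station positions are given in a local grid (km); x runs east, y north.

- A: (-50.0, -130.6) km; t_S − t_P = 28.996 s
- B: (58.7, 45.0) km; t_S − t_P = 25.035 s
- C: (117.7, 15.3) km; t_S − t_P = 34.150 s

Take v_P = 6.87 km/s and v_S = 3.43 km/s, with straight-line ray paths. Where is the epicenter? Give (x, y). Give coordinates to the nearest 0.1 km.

Distance from S−P lag: d = Δt · v_P v_S / (v_P − v_S) = Δt · (6.87·3.43)/(6.87−3.43) ≈ 6.8500·Δt.
So d_A = 198.62, d_B = 171.49, d_C = 233.93 km.
Circle about each station: (x + 50.0)² + (y + 130.6)² = 198.62²; (x − 58.7)² + (y − 45.0)² = 171.49²; (x − 117.7)² + (y − 15.3)² = 233.93².
Subtracting pairs of circle equations eliminates x²+y² and gives linear equations (the radical axes):
217.4 x + 351.2 y = -4044.59
335.4 x + 291.8 y = -20742.32
Solving the 2×2 system: x ≈ -112.3, y ≈ 58.0 km.

(-112.3, 58.0)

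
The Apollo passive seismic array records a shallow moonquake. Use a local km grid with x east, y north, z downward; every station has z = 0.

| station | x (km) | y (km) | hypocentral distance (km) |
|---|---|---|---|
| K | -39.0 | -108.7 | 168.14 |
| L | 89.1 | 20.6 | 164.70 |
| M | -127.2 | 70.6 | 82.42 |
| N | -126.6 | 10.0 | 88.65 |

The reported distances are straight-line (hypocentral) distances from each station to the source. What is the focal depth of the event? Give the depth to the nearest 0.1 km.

Each station gives a sphere (x−x_i)² + (y−y_i)² + z² = d_i² (stations at z=0).
Subtracting the K sphere from L and M: z² cancels, leaving linear equations in x and y:
256.2 x + 258.6 y = -3828.55
-176.4 x + 358.6 y = 29305.51
Solving: x ≈ -65.105, y ≈ 49.696 km (keep extra digits for the depth step; rounded: -65.1, 49.7).
Then from the K sphere: z² = 168.14² − (x + 39.0)² − (y + 108.7)² with x = -65.105, y = 49.696, so z ≈ 50.003 ≈ 50.0 km.

depth ≈ 50.0 km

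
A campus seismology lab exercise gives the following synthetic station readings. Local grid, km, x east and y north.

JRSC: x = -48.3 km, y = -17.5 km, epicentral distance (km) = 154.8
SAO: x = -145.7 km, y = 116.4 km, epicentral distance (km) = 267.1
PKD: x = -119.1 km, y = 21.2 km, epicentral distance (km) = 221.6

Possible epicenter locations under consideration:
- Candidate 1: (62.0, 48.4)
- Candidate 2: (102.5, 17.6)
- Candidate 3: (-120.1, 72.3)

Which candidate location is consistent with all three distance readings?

For each candidate, compare |candidate − station| to the reported distance:
Candidate 1: residuals JRSC 26.3, SAO 48.6, PKD 38.5 → max 48.6 km
Candidate 2: residuals JRSC 0.0, SAO 0.0, PKD 0.0 → max 0.0 km
Candidate 3: residuals JRSC 39.8, SAO 216.1, PKD 170.5 → max 216.1 km
Only Candidate 2 has all residuals ≈ 0.

Candidate 2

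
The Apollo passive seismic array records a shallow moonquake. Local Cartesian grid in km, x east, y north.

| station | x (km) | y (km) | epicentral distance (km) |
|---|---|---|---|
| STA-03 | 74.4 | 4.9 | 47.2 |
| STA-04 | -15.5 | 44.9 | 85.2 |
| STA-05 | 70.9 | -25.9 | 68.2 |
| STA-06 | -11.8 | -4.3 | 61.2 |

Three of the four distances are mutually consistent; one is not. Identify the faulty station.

Solve using three stations at a time. Using STA-03, STA-05, STA-06 (subtract circle equations pairwise → linear system) gives (x, y) ≈ (36.6, 32.9).
Distances from that point to each station vs reported:
  STA-03: calculated 47.0 vs reported 47.2 → residual 0.2 km
  STA-04: calculated 53.5 vs reported 85.2 → residual 31.7 km
  STA-05: calculated 68.1 vs reported 68.2 → residual 0.1 km
  STA-06: calculated 61.1 vs reported 61.2 → residual 0.1 km
STA-03, STA-05, STA-06 are mutually consistent (residuals ≈ 0); STA-04 is off by 31.7 km.

STA-04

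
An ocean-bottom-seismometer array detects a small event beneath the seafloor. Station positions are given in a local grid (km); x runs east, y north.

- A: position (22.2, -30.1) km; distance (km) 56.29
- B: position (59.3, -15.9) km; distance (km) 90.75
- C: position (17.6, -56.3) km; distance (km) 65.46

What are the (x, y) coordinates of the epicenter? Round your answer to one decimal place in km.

Circle about each station: (x − 22.2)² + (y + 30.1)² = 56.29²; (x − 59.3)² + (y + 15.9)² = 90.75²; (x − 17.6)² + (y + 56.3)² = 65.46².
Subtracting the A equation from the B and C equations removes the quadratic terms:
74.2 x + 28.4 y = -2696.55
-9.2 x − 52.4 y = 964.15
Solving the 2×2 system: x ≈ -31.4, y ≈ -12.9 km.

x ≈ -31.4 km, y ≈ -12.9 km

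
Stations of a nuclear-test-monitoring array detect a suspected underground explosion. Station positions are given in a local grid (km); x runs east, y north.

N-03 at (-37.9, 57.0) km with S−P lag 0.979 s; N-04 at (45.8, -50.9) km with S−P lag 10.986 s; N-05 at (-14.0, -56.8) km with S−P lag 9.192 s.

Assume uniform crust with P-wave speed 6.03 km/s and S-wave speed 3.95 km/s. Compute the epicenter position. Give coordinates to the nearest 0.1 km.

(-33.7, 46.6)

Distance from S−P lag: d = Δt · v_P v_S / (v_P − v_S) = Δt · (6.03·3.95)/(6.03−3.95) ≈ 11.4512·Δt.
So d_N-03 = 11.21, d_N-04 = 125.80, d_N-05 = 105.26 km.
Circle about each station: (x + 37.9)² + (y − 57.0)² = 11.21²; (x − 45.8)² + (y + 50.9)² = 125.80²; (x + 14.0)² + (y + 56.8)² = 105.26².
Subtracting the N-03 equation from the N-04 and N-05 equations removes the quadratic terms:
167.4 x − 215.8 y = -15696.94
47.8 x − 227.6 y = -12217.17
Solving the 2×2 system: x ≈ -33.7, y ≈ 46.6 km.
Check against N-03 (with the unrounded x, y): √((x + 37.9)²+(y − 57.0)²) = 11.22 ≈ 11.21 km. ✓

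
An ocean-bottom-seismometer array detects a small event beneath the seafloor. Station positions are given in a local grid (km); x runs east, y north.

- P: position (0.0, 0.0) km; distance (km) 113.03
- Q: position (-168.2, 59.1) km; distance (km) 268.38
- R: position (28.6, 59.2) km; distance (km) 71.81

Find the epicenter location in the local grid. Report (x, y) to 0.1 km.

Circle about each station: x² + y² = 113.03²; (x + 168.2)² + (y − 59.1)² = 268.38²; (x − 28.6)² + (y − 59.2)² = 71.81².
Subtracting the P equation from the Q and R equations removes the quadratic terms:
-336.4 x + 118.2 y = -27467.99
57.2 x + 118.4 y = 11941.70
Solving the 2×2 system: x ≈ 100.1, y ≈ 52.5 km.
Check against P (with the unrounded x, y): √(x²+y²) = 113.03 ≈ 113.03 km. ✓

100.1 km east, 52.5 km north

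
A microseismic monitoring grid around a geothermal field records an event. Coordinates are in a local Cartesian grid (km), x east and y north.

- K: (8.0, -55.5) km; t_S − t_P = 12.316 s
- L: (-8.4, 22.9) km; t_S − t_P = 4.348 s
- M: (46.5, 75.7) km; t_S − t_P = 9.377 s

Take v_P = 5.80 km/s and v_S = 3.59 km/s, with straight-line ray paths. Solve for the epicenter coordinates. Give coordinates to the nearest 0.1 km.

Distance from S−P lag: d = Δt · v_P v_S / (v_P − v_S) = Δt · (5.80·3.59)/(5.80−3.59) ≈ 9.4217·Δt.
So d_K = 116.04, d_L = 40.97, d_M = 88.35 km.
Circle about each station: (x − 8.0)² + (y + 55.5)² = 116.04²; (x + 8.4)² + (y − 22.9)² = 40.97²; (x − 46.5)² + (y − 75.7)² = 88.35².
Subtracting the K equation from the L and M equations removes the quadratic terms:
-32.8 x + 156.8 y = 9237.46
77.0 x + 262.4 y = 10408.05
Solving the 2×2 system: x ≈ -38.3, y ≈ 50.9 km.
Check against K (with the unrounded x, y): √((x − 8.0)²+(y + 55.5)²) = 116.04 ≈ 116.04 km. ✓

(-38.3, 50.9)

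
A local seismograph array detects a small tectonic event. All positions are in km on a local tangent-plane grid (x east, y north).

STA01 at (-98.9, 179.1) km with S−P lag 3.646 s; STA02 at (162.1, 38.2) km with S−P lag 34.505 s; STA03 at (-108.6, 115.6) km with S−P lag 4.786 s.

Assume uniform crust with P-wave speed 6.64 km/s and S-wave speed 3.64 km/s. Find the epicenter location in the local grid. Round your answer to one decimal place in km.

Distance from S−P lag: d = Δt · v_P v_S / (v_P − v_S) = Δt · (6.64·3.64)/(6.64−3.64) ≈ 8.0565·Δt.
So d_STA01 = 29.37, d_STA02 = 277.99, d_STA03 = 38.56 km.
Circle about each station: (x + 98.9)² + (y − 179.1)² = 29.37²; (x − 162.1)² + (y − 38.2)² = 277.99²; (x + 108.6)² + (y − 115.6)² = 38.56².
Subtracting pairs of circle equations eliminates x²+y² and gives linear equations (the radical axes):
522.0 x − 281.8 y = -90538.21
-19.4 x − 127.0 y = -17324.98
Solving the 2×2 system: x ≈ -92.2, y ≈ 150.5 km.

(-92.2, 150.5)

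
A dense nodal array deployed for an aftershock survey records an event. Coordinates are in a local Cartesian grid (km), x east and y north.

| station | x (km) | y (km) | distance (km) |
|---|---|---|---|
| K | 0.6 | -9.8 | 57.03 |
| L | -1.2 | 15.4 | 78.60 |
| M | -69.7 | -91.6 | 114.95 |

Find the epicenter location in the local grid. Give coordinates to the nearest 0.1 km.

(38.4, -52.5)

Circle about each station: (x − 0.6)² + (y + 9.8)² = 57.03²; (x + 1.2)² + (y − 15.4)² = 78.60²; (x + 69.7)² + (y + 91.6)² = 114.95².
Subtracting the K equation from the L and M equations removes the quadratic terms:
-3.6 x + 50.4 y = -2783.34
-140.6 x − 163.6 y = 3191.17
Solving the 2×2 system: x ≈ 38.4, y ≈ -52.5 km.
Check against K (with the unrounded x, y): √((x − 0.6)²+(y + 9.8)²) = 57.00 ≈ 57.03 km. ✓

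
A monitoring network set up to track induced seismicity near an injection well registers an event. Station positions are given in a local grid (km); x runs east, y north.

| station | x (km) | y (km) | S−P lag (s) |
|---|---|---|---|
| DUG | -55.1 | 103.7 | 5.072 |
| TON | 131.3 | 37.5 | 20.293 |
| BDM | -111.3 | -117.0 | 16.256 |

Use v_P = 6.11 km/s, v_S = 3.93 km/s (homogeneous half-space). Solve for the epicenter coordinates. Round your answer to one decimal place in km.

-91.0 km east, 60.9 km north

Distance from S−P lag: d = Δt · v_P v_S / (v_P − v_S) = Δt · (6.11·3.93)/(6.11−3.93) ≈ 11.0148·Δt.
So d_DUG = 55.87, d_TON = 223.52, d_BDM = 179.06 km.
Circle about each station: (x + 55.1)² + (y − 103.7)² = 55.87²; (x − 131.3)² + (y − 37.5)² = 223.52²; (x + 111.3)² + (y + 117.0)² = 179.06².
Subtracting the DUG equation from the TON and BDM equations removes the quadratic terms:
372.8 x − 132.4 y = -41983.49
-112.4 x − 441.4 y = -16654.04
Solving the 2×2 system: x ≈ -91.0, y ≈ 60.9 km.
Check against DUG (with the unrounded x, y): √((x + 55.1)²+(y − 103.7)²) = 55.86 ≈ 55.87 km. ✓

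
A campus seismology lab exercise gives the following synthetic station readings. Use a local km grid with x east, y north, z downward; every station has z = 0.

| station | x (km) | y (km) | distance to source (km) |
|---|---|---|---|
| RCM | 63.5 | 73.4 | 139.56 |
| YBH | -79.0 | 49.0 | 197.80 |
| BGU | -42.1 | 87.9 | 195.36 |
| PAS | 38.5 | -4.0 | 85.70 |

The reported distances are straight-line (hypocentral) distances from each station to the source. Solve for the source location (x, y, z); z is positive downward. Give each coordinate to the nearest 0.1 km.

x ≈ 80.8 km, y ≈ -53.3 km, depth ≈ 55.9 km

Each station gives a sphere (x−x_i)² + (y−y_i)² + z² = d_i² (stations at z=0).
Subtracting the RCM sphere from YBH and BGU: z² cancels, leaving linear equations in x and y:
-285.0 x − 48.8 y = -20425.66
-211.2 x + 29.0 y = -18609.53
Solving: x ≈ 80.795, y ≈ -53.297 km (keep extra digits for the depth step; rounded: 80.8, -53.3).
Then from the RCM sphere: z² = 139.56² − (x − 63.5)² − (y − 73.4)² with x = 80.795, y = -53.297, so z ≈ 55.908 ≈ 55.9 km.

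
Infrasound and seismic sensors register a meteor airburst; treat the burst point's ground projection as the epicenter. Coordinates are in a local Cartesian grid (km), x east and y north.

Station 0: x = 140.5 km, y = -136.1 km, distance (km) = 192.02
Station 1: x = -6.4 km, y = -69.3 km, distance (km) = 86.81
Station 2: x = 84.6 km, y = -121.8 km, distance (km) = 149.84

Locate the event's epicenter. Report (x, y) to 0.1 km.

x ≈ 20.0 km, y ≈ 13.4 km

Circle about each station: (x − 140.5)² + (y + 136.1)² = 192.02²; (x + 6.4)² + (y + 69.3)² = 86.81²; (x − 84.6)² + (y + 121.8)² = 149.84².
Subtracting pairs of circle equations eliminates x²+y² and gives linear equations (the radical axes):
-293.8 x + 133.6 y = -4084.31
-111.8 x + 28.6 y = -1851.41
Solving the 2×2 system: x ≈ 20.0, y ≈ 13.4 km.
Check against Station 0 (with the unrounded x, y): √((x − 140.5)²+(y + 136.1)²) = 192.00 ≈ 192.02 km. ✓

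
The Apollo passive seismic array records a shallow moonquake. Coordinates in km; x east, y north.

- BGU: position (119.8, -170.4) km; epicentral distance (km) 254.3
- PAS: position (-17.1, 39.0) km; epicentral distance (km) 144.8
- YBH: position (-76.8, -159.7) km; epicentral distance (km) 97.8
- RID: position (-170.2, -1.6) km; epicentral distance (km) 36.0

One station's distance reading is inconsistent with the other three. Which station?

RID

Solve using three stations at a time. Using BGU, PAS, YBH (subtract circle equations pairwise → linear system) gives (x, y) ≈ (-113.4, -69.1).
Distances from that point to each station vs reported:
  BGU: calculated 254.3 vs reported 254.3 → residual 0.0 km
  PAS: calculated 144.8 vs reported 144.8 → residual 0.0 km
  YBH: calculated 97.7 vs reported 97.8 → residual 0.1 km
  RID: calculated 88.2 vs reported 36.0 → residual 52.2 km
BGU, PAS, YBH are mutually consistent (residuals ≈ 0); RID is off by 52.2 km.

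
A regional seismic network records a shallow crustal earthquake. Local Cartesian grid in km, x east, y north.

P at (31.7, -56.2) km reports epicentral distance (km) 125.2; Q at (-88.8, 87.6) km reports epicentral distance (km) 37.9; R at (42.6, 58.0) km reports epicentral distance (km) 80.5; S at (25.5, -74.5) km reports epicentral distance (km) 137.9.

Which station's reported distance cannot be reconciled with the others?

Solve using three stations at a time. Using P, R, S (subtract circle equations pairwise → linear system) gives (x, y) ≈ (-37.3, 48.3).
Distances from that point to each station vs reported:
  P: calculated 125.2 vs reported 125.2 → residual 0.0 km
  Q: calculated 64.8 vs reported 37.9 → residual 26.9 km
  R: calculated 80.5 vs reported 80.5 → residual 0.0 km
  S: calculated 137.9 vs reported 137.9 → residual 0.0 km
P, R, S are mutually consistent (residuals ≈ 0); Q is off by 26.9 km.

Q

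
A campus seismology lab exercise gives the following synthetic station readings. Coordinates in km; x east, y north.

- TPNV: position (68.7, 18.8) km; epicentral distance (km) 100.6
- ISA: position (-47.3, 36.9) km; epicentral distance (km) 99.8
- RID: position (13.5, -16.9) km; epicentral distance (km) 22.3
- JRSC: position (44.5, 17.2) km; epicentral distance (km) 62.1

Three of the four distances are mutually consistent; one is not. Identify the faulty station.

Solve using three stations at a time. Using ISA, RID, JRSC (subtract circle equations pairwise → linear system) gives (x, y) ≈ (17.7, -38.8).
Distances from that point to each station vs reported:
  TPNV: calculated 77.0 vs reported 100.6 → residual 23.6 km
  ISA: calculated 99.8 vs reported 99.8 → residual 0.0 km
  RID: calculated 22.3 vs reported 22.3 → residual 0.0 km
  JRSC: calculated 62.1 vs reported 62.1 → residual 0.0 km
ISA, RID, JRSC are mutually consistent (residuals ≈ 0); TPNV is off by 23.6 km.

TPNV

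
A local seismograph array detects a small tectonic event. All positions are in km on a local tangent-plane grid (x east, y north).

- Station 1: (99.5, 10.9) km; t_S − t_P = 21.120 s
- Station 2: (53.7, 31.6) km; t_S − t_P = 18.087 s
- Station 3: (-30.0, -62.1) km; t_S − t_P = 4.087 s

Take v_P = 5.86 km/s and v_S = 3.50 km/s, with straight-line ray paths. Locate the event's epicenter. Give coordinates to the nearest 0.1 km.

-63.9 km east, -72.7 km north

Distance from S−P lag: d = Δt · v_P v_S / (v_P − v_S) = Δt · (5.86·3.50)/(5.86−3.50) ≈ 8.6907·Δt.
So d_Station 1 = 183.55, d_Station 2 = 157.19, d_Station 3 = 35.52 km.
Circle about each station: (x − 99.5)² + (y − 10.9)² = 183.55²; (x − 53.7)² + (y − 31.6)² = 157.19²; (x + 30.0)² + (y + 62.1)² = 35.52².
Subtracting pairs of circle equations eliminates x²+y² and gives linear equations (the radical axes):
-91.6 x + 41.4 y = 2845.10
-259.0 x − 146.0 y = 27166.28
Solving the 2×2 system: x ≈ -63.9, y ≈ -72.7 km.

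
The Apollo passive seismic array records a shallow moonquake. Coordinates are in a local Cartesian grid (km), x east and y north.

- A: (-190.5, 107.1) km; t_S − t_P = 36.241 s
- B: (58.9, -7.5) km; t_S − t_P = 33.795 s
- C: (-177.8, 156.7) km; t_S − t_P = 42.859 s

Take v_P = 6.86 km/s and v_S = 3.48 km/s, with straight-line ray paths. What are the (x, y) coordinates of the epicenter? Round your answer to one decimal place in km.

Distance from S−P lag: d = Δt · v_P v_S / (v_P − v_S) = Δt · (6.86·3.48)/(6.86−3.48) ≈ 7.0630·Δt.
So d_A = 255.97, d_B = 238.69, d_C = 302.71 km.
Circle about each station: (x + 190.5)² + (y − 107.1)² = 255.97²; (x − 58.9)² + (y + 7.5)² = 238.69²; (x + 177.8)² + (y − 156.7)² = 302.71².
Subtracting the A equation from the B and C equations removes the quadratic terms:
498.8 x − 229.2 y = -35687.48
25.4 x + 99.2 y = -17705.63
Solving the 2×2 system: x ≈ -137.4, y ≈ -143.3 km.

-137.4 km east, -143.3 km north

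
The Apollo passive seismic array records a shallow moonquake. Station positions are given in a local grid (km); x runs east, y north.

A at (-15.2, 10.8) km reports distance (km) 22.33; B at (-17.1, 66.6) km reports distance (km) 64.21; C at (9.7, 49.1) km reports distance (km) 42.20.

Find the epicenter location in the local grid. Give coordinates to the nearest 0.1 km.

Circle about each station: (x + 15.2)² + (y − 10.8)² = 22.33²; (x + 17.1)² + (y − 66.6)² = 64.21²; (x − 9.7)² + (y − 49.1)² = 42.20².
Subtracting pairs of circle equations eliminates x²+y² and gives linear equations (the radical axes):
-3.8 x + 111.6 y = 755.99
49.8 x + 76.6 y = 875.01
Solving the 2×2 system: x ≈ 6.8, y ≈ 7.0 km.

x ≈ 6.8 km, y ≈ 7.0 km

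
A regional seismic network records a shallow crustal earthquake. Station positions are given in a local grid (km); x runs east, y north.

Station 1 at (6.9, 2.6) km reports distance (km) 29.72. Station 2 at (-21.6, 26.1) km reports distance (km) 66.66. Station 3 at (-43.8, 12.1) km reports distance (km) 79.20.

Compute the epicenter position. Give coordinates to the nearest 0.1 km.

Circle about each station: (x − 6.9)² + (y − 2.6)² = 29.72²; (x + 21.6)² + (y − 26.1)² = 66.66²; (x + 43.8)² + (y − 12.1)² = 79.20².
Subtracting the Station 1 equation from the Station 2 and Station 3 equations removes the quadratic terms:
-57.0 x + 47.0 y = -2466.88
-101.4 x + 19.0 y = -3378.88
Solving the 2×2 system: x ≈ 30.4, y ≈ -15.6 km.

30.4 km east, -15.6 km north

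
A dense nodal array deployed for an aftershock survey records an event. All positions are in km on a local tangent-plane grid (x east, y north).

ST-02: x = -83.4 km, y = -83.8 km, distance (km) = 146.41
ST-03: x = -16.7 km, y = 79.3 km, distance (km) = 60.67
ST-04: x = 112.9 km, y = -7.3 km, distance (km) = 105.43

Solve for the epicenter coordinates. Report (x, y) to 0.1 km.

Circle about each station: (x + 83.4)² + (y + 83.8)² = 146.41²; (x + 16.7)² + (y − 79.3)² = 60.67²; (x − 112.9)² + (y + 7.3)² = 105.43².
Subtracting the ST-02 equation from the ST-03 and ST-04 equations removes the quadratic terms:
133.4 x + 326.2 y = 10344.42
392.6 x + 153.0 y = 9142.10
Solving the 2×2 system: x ≈ 13.0, y ≈ 26.4 km.

x ≈ 13.0 km, y ≈ 26.4 km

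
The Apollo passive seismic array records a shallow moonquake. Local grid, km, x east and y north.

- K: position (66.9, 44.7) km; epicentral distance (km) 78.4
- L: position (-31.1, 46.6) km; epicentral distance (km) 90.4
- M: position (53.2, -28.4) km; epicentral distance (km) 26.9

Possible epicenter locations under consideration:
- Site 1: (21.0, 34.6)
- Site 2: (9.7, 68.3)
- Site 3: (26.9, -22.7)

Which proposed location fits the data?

Site 3

For each candidate, compare |candidate − station| to the reported distance:
Site 1: residuals K 31.4, L 36.9, M 43.9 → max 43.9 km
Site 2: residuals K 16.5, L 44.2, M 79.1 → max 79.1 km
Site 3: residuals K 0.0, L 0.0, M 0.0 → max 0.0 km
Only Site 3 has all residuals ≈ 0.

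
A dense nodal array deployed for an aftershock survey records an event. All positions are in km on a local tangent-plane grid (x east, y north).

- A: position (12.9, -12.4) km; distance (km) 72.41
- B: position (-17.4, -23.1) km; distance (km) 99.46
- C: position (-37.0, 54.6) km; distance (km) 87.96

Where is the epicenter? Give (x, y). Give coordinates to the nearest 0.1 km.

Circle about each station: (x − 12.9)² + (y + 12.4)² = 72.41²; (x + 17.4)² + (y + 23.1)² = 99.46²; (x + 37.0)² + (y − 54.6)² = 87.96².
Subtracting the A equation from the B and C equations removes the quadratic terms:
-60.6 x − 21.4 y = -4132.88
-99.8 x + 134.0 y = 1536.24
Solving the 2×2 system: x ≈ 50.8, y ≈ 49.3 km.

(50.8, 49.3)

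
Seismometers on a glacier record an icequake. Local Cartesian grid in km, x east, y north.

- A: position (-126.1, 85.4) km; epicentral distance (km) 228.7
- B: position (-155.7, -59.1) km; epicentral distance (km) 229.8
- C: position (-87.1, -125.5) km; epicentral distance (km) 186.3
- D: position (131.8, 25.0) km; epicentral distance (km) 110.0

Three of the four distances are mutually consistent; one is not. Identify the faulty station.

D

Solve using three stations at a time. Using A, B, C (subtract circle equations pairwise → linear system) gives (x, y) ≈ (72.1, -28.7).
Distances from that point to each station vs reported:
  A: calculated 228.7 vs reported 228.7 → residual 0.0 km
  B: calculated 229.8 vs reported 229.8 → residual 0.0 km
  C: calculated 186.3 vs reported 186.3 → residual 0.0 km
  D: calculated 80.3 vs reported 110.0 → residual 29.7 km
A, B, C are mutually consistent (residuals ≈ 0); D is off by 29.7 km.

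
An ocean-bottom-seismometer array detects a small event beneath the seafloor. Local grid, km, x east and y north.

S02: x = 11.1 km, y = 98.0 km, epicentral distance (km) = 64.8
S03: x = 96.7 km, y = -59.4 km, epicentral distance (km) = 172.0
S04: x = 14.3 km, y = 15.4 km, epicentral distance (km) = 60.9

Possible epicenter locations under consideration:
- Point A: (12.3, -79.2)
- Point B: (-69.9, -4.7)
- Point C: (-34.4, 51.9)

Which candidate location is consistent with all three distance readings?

For each candidate, compare |candidate − station| to the reported distance:
Point A: residuals S02 112.4, S03 85.3, S04 33.7 → max 112.4 km
Point B: residuals S02 66.0, S03 3.4, S04 25.7 → max 66.0 km
Point C: residuals S02 0.0, S03 0.0, S04 0.0 → max 0.0 km
Only Point C has all residuals ≈ 0.

Point C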